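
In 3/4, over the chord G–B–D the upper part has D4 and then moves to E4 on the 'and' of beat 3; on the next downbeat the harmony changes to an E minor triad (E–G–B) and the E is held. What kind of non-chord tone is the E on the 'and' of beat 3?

Anticipation.

The harmony at that moment is G major triad (G, B, D); E4 is not a chord tone.
It is approached by step up from D4 and then sustained as the same pitch into the next harmony.
Arriving early and becoming a chord tone when the harmony changes — an anticipation.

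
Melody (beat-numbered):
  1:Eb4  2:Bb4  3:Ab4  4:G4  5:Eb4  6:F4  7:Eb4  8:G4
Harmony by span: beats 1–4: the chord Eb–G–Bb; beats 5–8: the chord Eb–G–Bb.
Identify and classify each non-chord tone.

The harmony at that moment is Eb major triad (Eb, G, Bb); Ab4 is not a chord tone.
It is approached by step down from Bb4 and left by step down to G4.
Step in, step out in the same direction — a passing tone.
The harmony at that moment is Eb major triad (Eb, G, Bb); F4 is not a chord tone.
It is approached by step up from Eb4 and left by step down to Eb4.
Step away and step back to the same note — a neighbor tone (upper neighbor).

Ab4 (beat 3) — passing tone; F4 (beat 6) — neighbor tone.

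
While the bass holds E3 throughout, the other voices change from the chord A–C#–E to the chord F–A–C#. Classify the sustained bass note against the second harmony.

The harmony at that moment is F augmented triad (F, A, C#); E3 is not a chord tone.
It is held over (the same pitch as the preceding E3) and then sustained as the same pitch into the next harmony.
Sustained through a change of harmony — a pedal tone.

Pedal tone (pedal point).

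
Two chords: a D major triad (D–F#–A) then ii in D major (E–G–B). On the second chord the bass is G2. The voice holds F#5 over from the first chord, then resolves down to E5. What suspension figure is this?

At the second chord the bass is G2. The suspended F#5 lies a seventh above the bass; after resolving down by step to E5, the interval above the bass becomes a sixth.
Suspension figures are named by those two intervals: 7–6.

7–6 suspension.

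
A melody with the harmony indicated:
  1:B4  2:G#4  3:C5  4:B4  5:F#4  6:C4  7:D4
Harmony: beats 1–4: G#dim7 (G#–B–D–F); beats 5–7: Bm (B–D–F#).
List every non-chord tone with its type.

The harmony at that moment is G# diminished seventh chord (G#, B, D, F); C5 is not a chord tone.
It is approached by leap up from G#4 and left by step down to B4.
Leap in, step out — an appoggiatura.
The harmony at that moment is B minor triad (B, D, F#); C4 is not a chord tone.
It is approached by leap down from F#4 and left by step up to D4.
Leap in, step out — an appoggiatura.

C5 (beat 3) — appoggiatura; C4 (beat 6) — appoggiatura.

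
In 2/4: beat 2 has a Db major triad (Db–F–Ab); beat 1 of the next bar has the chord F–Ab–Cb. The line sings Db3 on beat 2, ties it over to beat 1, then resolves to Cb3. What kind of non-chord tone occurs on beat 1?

Suspension.

The harmony at that moment is F diminished triad (F, Ab, Cb); Db3 is not a chord tone.
It is held over (the same pitch as the preceding Db3) and left by step down to Cb3.
Held over from the previous chord and resolving down by step — a suspension.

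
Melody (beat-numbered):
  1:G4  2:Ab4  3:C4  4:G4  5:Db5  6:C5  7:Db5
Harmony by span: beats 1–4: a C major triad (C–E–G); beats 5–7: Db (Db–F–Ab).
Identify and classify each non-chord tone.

Ab4 (beat 2) — escape tone; C5 (beat 6) — neighbor tone.

The harmony at that moment is C major triad (C, E, G); Ab4 is not a chord tone.
It is approached by step up from G4 and left by leap down to C4.
Step in, leap out — an escape tone.
The harmony at that moment is Db major triad (Db, F, Ab); C5 is not a chord tone.
It is approached by step down from Db5 and left by step up to Db5.
Step away and step back to the same note — a neighbor tone (lower neighbor).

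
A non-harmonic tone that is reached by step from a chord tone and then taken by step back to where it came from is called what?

Approach: by step. Departure: by step in the opposite direction, back to the starting pitch.
Stepwise on both sides but reversing to return to the same chord tone — a neighbor tone. (Had it continued onward in the same direction it would be a passing tone instead.)

Neighbor tone.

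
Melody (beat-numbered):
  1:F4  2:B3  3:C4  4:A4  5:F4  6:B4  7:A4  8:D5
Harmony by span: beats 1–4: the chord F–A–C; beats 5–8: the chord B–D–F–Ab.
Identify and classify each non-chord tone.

B3 (beat 2) — appoggiatura; A4 (beat 7) — escape tone.

The harmony at that moment is F major triad (F, A, C); B3 is not a chord tone.
It is approached by leap down from F4 and left by step up to C4.
Leap in, step out — an appoggiatura.
The harmony at that moment is B diminished seventh chord (B, D, F, Ab); A4 is not a chord tone.
It is approached by step down from B4 and left by leap up to D5.
Step in, leap out — an escape tone.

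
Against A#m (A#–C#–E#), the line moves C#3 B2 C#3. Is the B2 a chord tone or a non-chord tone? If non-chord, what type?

The harmony at that moment is A# minor triad (A#, C#, E#); B2 is not a chord tone.
It is approached by step down from C#3 and left by step up to C#3.
Step away and step back to the same note — a neighbor tone (lower neighbor).

Non-chord tone — a neighbor tone.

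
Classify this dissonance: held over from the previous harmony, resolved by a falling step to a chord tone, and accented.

Approach: by preparation — the pitch is first a chord tone, then held (tied or repeated) while the harmony changes under it. Departure: down by step. Metric position: strong.
A prepared dissonance that resolves downward by step — a suspension. (The same figure resolving upward would be a retardation.)

Suspension.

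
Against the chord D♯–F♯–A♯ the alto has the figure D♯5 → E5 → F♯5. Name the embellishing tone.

E5 is a passing tone.

The harmony at that moment is D♯ minor triad (D♯, F♯, A♯); E5 is not a chord tone.
It is approached by step up from D♯5 and left by step up to F♯5.
Step in, step out in the same direction — a passing tone.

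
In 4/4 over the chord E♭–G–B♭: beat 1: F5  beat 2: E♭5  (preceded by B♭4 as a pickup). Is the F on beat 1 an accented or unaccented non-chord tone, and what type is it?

The harmony at that moment is E♭ major triad (E♭, G, B♭); F5 is not a chord tone.
It is approached by leap up from B♭4 and left by step down to E♭5.
Leap in, step out — an appoggiatura.
It falls on the downbeat, so it is accented.

Accented appoggiatura.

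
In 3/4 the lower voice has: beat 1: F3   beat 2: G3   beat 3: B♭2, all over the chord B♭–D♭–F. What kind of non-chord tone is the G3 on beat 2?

The harmony at that moment is B♭ minor triad (B♭, D♭, F); G3 is not a chord tone.
It is approached by step up from F3 and left by leap down to B♭2.
Step in, leap out, on a weak beat — an escape tone.

Escape tone.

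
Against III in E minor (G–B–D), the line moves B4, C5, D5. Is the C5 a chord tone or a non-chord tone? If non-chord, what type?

Non-chord tone — a passing tone.

The harmony at that moment is G major triad (G, B, D); C5 is not a chord tone.
It is approached by step up from B4 and left by step up to D5.
Step in, step out in the same direction — a passing tone.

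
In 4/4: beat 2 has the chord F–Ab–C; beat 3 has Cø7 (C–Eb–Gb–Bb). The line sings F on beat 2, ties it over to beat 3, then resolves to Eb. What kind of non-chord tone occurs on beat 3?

Suspension.

The harmony at that moment is C half-diminished seventh chord (C, Eb, Gb, Bb); F is not a chord tone.
It is held over (the same pitch as the preceding F) and left by step down to Eb.
Held over from the previous chord and resolving down by step — a suspension.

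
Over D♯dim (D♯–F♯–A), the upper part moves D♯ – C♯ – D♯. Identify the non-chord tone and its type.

The harmony at that moment is D♯ diminished triad (D♯, F♯, A); C♯ is not a chord tone.
It is approached by step down from D♯ and left by step up to D♯.
Step away and step back to the same note — a neighbor tone (lower neighbor).

C♯ is a neighbor tone.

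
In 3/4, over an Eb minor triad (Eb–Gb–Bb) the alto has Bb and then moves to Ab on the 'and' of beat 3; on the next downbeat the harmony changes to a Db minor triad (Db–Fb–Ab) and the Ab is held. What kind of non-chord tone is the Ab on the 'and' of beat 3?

The harmony at that moment is Eb minor triad (Eb, Gb, Bb); Ab is not a chord tone.
It is approached by step down from Bb and then sustained as the same pitch into the next harmony.
Arriving early and becoming a chord tone when the harmony changes — an anticipation.

Anticipation.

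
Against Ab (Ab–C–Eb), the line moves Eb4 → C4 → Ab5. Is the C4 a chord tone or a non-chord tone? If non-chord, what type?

Ab major triad contains Ab, C, Eb; C is the third, so it is a chord tone.

Chord tone (the third of Ab major triad).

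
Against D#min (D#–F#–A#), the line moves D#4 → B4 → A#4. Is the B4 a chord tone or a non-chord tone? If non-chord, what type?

The harmony at that moment is D# minor triad (D#, F#, A#); B4 is not a chord tone.
It is approached by leap up from D#4 and left by step down to A#4.
Leap in, step out — an appoggiatura.

Non-chord tone — an appoggiatura.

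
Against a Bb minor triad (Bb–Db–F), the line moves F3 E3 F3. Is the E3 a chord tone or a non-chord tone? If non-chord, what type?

Non-chord tone — a neighbor tone.

The harmony at that moment is Bb minor triad (Bb, Db, F); E3 is not a chord tone.
It is approached by step down from F3 and left by step up to F3.
Step away and step back to the same note — a neighbor tone (lower neighbor).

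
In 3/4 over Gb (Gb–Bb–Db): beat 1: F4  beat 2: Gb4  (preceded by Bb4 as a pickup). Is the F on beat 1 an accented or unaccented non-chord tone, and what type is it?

The harmony at that moment is Gb major triad (Gb, Bb, Db); F4 is not a chord tone.
It is approached by leap down from Bb4 and left by step up to Gb4.
Leap in, step out — an appoggiatura.
It falls on the downbeat, so it is accented.

Accented appoggiatura.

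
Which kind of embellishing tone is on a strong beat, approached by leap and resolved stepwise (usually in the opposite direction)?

Appoggiatura.

Approach: by leap. Departure: by step. Metric position: strong.
Leap in, step out, in a metrically strong position — an appoggiatura. (It is the mirror image of the escape tone, which steps in and leaps out from a weak position.)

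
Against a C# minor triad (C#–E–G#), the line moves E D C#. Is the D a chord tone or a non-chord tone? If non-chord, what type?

The harmony at that moment is C# minor triad (C#, E, G#); D is not a chord tone.
It is approached by step down from E and left by step down to C#.
Step in, step out in the same direction — a passing tone.

Non-chord tone — a passing tone.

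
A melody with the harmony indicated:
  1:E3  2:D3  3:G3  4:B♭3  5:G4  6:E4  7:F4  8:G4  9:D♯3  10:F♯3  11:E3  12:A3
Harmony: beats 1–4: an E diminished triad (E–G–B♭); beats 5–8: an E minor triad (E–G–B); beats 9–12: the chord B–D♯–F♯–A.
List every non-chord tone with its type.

D3 (beat 2) — escape tone; F4 (beat 7) — passing tone; E3 (beat 11) — escape tone.

The harmony at that moment is E diminished triad (E, G, B♭); D3 is not a chord tone.
It is approached by step down from E3 and left by leap up to G3.
Step in, leap out — an escape tone.
The harmony at that moment is E minor triad (E, G, B); F4 is not a chord tone.
It is approached by step up from E4 and left by step up to G4.
Step in, step out in the same direction — a passing tone.
The harmony at that moment is B dominant seventh chord (B, D♯, F♯, A); E3 is not a chord tone.
It is approached by step down from F♯3 and left by leap up to A3.
Step in, leap out — an escape tone.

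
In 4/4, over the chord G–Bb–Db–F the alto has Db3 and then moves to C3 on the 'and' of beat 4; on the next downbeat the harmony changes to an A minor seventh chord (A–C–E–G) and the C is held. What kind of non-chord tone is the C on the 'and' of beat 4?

The harmony at that moment is G half-diminished seventh chord (G, Bb, Db, F); C3 is not a chord tone.
It is approached by step down from Db3 and then sustained as the same pitch into the next harmony.
Arriving early and becoming a chord tone when the harmony changes — an anticipation.

Anticipation.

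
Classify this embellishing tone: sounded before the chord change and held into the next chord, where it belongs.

Anticipation.

Approach: ahead of the chord change (typically by step), so it is dissonant against the current harmony. Departure: none — the same pitch is restated or held and is a chord tone of the new harmony.
Dissonant first, consonant once the harmony catches up: the note simply arrives early — an anticipation. (The reverse timing, consonant first and dissonant after the change, would be a suspension or retardation.)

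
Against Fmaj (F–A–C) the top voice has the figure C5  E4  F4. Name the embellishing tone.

The harmony at that moment is F major triad (F, A, C); E4 is not a chord tone.
It is approached by leap down from C5 and left by step up to F4.
Leap in, step out — an appoggiatura.

E4 is an appoggiatura.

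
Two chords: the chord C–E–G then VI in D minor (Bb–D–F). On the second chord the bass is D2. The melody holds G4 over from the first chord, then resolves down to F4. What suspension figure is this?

4–3 suspension.

At the second chord the bass is D2. The suspended G4 lies a fourth above the bass; after resolving down by step to F4, the interval above the bass becomes a third.
Suspension figures are named by those two intervals: 4–3.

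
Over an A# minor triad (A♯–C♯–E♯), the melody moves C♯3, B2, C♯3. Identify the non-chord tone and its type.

B2 is a neighbor tone.

The harmony at that moment is A♯ minor triad (A♯, C♯, E♯); B2 is not a chord tone.
It is approached by step down from C♯3 and left by step up to C♯3.
Step away and step back to the same note — a neighbor tone (lower neighbor).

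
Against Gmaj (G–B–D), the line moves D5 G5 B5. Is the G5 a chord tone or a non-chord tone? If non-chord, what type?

Chord tone (the root of G major triad).

G major triad contains G, B, D; G is the root, so it is a chord tone.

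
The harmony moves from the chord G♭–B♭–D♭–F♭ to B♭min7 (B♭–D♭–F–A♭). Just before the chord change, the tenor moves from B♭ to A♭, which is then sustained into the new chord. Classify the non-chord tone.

The harmony at that moment is G♭ dominant seventh chord (G♭, B♭, D♭, F♭); A♭ is not a chord tone.
It is approached by step down from B♭ and then sustained as the same pitch into the next harmony.
Arriving early and becoming a chord tone when the harmony changes — an anticipation.

A♭ is an anticipation.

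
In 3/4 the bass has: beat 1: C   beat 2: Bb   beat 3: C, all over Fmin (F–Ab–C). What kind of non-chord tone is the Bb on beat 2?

Lower neighbor tone.

The harmony at that moment is F minor triad (F, Ab, C); Bb is not a chord tone.
It is approached by step down from C and left by step up to C.
Step away and step back to the same note — a neighbor tone (lower neighbor).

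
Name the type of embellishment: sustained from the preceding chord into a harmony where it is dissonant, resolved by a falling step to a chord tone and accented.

Suspension.

Approach: by preparation — the pitch is first a chord tone, then held (tied or repeated) while the harmony changes under it. Departure: down by step. Metric position: strong.
A prepared dissonance that resolves downward by step — a suspension. (The same figure resolving upward would be a retardation.)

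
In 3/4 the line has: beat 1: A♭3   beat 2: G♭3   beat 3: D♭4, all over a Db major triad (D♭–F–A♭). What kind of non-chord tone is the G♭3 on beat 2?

The harmony at that moment is D♭ major triad (D♭, F, A♭); G♭3 is not a chord tone.
It is approached by step down from A♭3 and left by leap up to D♭4.
Step in, leap out, on a weak beat — an escape tone.

Escape tone.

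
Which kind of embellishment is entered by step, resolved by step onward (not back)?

Passing tone.

Approach: by step. Departure: by step, continuing in the same direction.
Stepwise on both sides with no change of direction means the note fills in the space between two different chord tones — a passing tone. (Had it turned back to its starting note it would be a neighbor tone instead.)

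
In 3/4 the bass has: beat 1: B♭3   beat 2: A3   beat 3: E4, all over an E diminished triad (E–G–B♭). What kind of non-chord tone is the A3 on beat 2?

Escape tone.

The harmony at that moment is E diminished triad (E, G, B♭); A3 is not a chord tone.
It is approached by step down from B♭3 and left by leap up to E4.
Step in, leap out, on a weak beat — an escape tone.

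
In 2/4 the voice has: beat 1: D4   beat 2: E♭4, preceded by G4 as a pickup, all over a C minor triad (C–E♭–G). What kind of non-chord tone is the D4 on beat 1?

The harmony at that moment is C minor triad (C, E♭, G); D4 is not a chord tone.
It is approached by leap down from G4 and left by step up to E♭4.
Leap in, step out, metrically accented — an appoggiatura.

Appoggiatura.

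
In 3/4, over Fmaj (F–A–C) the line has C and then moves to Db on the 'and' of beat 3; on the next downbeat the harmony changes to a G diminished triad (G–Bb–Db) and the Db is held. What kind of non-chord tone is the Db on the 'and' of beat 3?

Anticipation.

The harmony at that moment is F major triad (F, A, C); Db is not a chord tone.
It is approached by step up from C and then sustained as the same pitch into the next harmony.
Arriving early and becoming a chord tone when the harmony changes — an anticipation.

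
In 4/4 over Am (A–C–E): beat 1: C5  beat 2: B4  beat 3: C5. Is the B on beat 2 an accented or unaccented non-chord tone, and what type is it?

Unaccented neighbor tone.

The harmony at that moment is A minor triad (A, C, E); B4 is not a chord tone.
It is approached by step down from C5 and left by step up to C5.
Step away and step back to the same note — a neighbor tone (lower neighbor).
It falls on a weak beat, so it is unaccented.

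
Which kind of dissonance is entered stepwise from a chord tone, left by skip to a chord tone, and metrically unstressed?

Approach: by step. Departure: by leap. Metric position: weak.
Step in, leap out, from a weak position — an escape tone (échappée). (It is the mirror image of the appoggiatura, which leaps in and steps out on a strong beat.)

Escape tone.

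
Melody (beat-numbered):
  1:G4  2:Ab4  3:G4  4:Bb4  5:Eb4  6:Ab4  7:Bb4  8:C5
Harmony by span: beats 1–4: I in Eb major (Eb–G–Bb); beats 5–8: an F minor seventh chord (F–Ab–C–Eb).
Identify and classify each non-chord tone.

The harmony at that moment is Eb major triad (Eb, G, Bb); Ab4 is not a chord tone.
It is approached by step up from G4 and left by step down to G4.
Step away and step back to the same note — a neighbor tone (upper neighbor).
The harmony at that moment is F minor seventh chord (F, Ab, C, Eb); Bb4 is not a chord tone.
It is approached by step up from Ab4 and left by step up to C5.
Step in, step out in the same direction — a passing tone.

Ab4 (beat 2) — neighbor tone; Bb4 (beat 7) — passing tone.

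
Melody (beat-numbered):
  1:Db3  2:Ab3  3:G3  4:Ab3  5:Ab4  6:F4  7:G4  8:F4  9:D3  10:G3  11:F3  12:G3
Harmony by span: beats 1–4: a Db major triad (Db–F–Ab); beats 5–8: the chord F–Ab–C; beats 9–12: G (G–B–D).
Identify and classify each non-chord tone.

G3 (beat 3) — neighbor tone; G4 (beat 7) — neighbor tone; F3 (beat 11) — neighbor tone.

The harmony at that moment is Db major triad (Db, F, Ab); G3 is not a chord tone.
It is approached by step down from Ab3 and left by step up to Ab3.
Step away and step back to the same note — a neighbor tone (lower neighbor).
The harmony at that moment is F minor triad (F, Ab, C); G4 is not a chord tone.
It is approached by step up from F4 and left by step down to F4.
Step away and step back to the same note — a neighbor tone (upper neighbor).
The harmony at that moment is G major triad (G, B, D); F3 is not a chord tone.
It is approached by step down from G3 and left by step up to G3.
Step away and step back to the same note — a neighbor tone (lower neighbor).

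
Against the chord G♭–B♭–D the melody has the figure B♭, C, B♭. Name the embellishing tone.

The harmony at that moment is G♭ augmented triad (G♭, B♭, D); C is not a chord tone.
It is approached by step up from B♭ and left by step down to B♭.
Step away and step back to the same note — a neighbor tone (upper neighbor).

C is a neighbor tone.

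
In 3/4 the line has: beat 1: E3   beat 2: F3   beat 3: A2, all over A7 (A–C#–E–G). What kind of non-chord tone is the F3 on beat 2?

Escape tone.

The harmony at that moment is A dominant seventh chord (A, C#, E, G); F3 is not a chord tone.
It is approached by step up from E3 and left by leap down to A2.
Step in, leap out, on a weak beat — an escape tone.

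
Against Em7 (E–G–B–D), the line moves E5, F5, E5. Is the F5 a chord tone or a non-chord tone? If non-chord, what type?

Non-chord tone — a neighbor tone.

The harmony at that moment is E minor seventh chord (E, G, B, D); F5 is not a chord tone.
It is approached by step up from E5 and left by step down to E5.
Step away and step back to the same note — a neighbor tone (upper neighbor).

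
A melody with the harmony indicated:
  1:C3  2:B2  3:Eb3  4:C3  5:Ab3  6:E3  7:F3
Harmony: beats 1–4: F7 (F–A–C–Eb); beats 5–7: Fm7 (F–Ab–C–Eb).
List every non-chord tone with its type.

The harmony at that moment is F dominant seventh chord (F, A, C, Eb); B2 is not a chord tone.
It is approached by step down from C3 and left by leap up to Eb3.
Step in, leap out — an escape tone.
The harmony at that moment is F minor seventh chord (F, Ab, C, Eb); E3 is not a chord tone.
It is approached by leap down from Ab3 and left by step up to F3.
Leap in, step out — an appoggiatura.

B2 (beat 2) — escape tone; E3 (beat 6) — appoggiatura.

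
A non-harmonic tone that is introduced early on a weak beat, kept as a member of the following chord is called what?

Anticipation.

Approach: ahead of the chord change (typically by step), so it is dissonant against the current harmony. Departure: none — the same pitch is restated or held and is a chord tone of the new harmony.
Dissonant first, consonant once the harmony catches up: the note simply arrives early — an anticipation. (The reverse timing, consonant first and dissonant after the change, would be a suspension or retardation.)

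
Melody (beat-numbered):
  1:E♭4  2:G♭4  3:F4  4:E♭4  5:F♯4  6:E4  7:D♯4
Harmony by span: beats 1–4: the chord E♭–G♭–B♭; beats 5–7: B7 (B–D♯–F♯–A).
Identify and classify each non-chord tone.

The harmony at that moment is E♭ minor triad (E♭, G♭, B♭); F4 is not a chord tone.
It is approached by step down from G♭4 and left by step down to E♭4.
Step in, step out in the same direction — a passing tone.
The harmony at that moment is B dominant seventh chord (B, D♯, F♯, A); E4 is not a chord tone.
It is approached by step down from F♯4 and left by step down to D♯4.
Step in, step out in the same direction — a passing tone.

F4 (beat 3) — passing tone; E4 (beat 6) — passing tone.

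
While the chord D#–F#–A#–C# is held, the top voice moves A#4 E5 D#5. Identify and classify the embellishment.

The harmony at that moment is D# minor seventh chord (D#, F#, A#, C#); E5 is not a chord tone.
It is approached by leap up from A#4 and left by step down to D#5.
Leap in, step out — an appoggiatura.

E5 is an appoggiatura.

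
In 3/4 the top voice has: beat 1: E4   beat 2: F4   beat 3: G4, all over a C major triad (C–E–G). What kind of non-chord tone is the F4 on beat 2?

Passing tone.

The harmony at that moment is C major triad (C, E, G); F4 is not a chord tone.
It is approached by step up from E4 and left by step up to G4.
Step in, step out in the same direction — a passing tone.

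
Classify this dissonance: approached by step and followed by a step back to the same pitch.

Neighbor tone.

Approach: by step. Departure: by step in the opposite direction, back to the starting pitch.
Stepwise on both sides but reversing to return to the same chord tone — a neighbor tone. (Had it continued onward in the same direction it would be a passing tone instead.)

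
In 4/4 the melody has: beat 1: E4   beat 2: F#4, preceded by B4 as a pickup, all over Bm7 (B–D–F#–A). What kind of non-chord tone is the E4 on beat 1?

The harmony at that moment is B minor seventh chord (B, D, F#, A); E4 is not a chord tone.
It is approached by leap down from B4 and left by step up to F#4.
Leap in, step out, metrically accented — an appoggiatura.

Appoggiatura.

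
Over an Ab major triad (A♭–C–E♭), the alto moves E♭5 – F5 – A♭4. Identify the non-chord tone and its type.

The harmony at that moment is A♭ major triad (A♭, C, E♭); F5 is not a chord tone.
It is approached by step up from E♭5 and left by leap down to A♭4.
Step in, leap out — an escape tone.

F5 is an escape tone.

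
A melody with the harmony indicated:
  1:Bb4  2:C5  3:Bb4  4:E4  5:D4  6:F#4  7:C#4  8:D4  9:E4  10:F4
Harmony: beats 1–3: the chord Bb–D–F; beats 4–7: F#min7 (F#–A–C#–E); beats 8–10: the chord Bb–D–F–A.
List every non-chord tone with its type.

The harmony at that moment is Bb major triad (Bb, D, F); C5 is not a chord tone.
It is approached by step up from Bb4 and left by step down to Bb4.
Step away and step back to the same note — a neighbor tone (upper neighbor).
The harmony at that moment is F# minor seventh chord (F#, A, C#, E); D4 is not a chord tone.
It is approached by step down from E4 and left by leap up to F#4.
Step in, leap out — an escape tone.
The harmony at that moment is Bb major seventh chord (Bb, D, F, A); E4 is not a chord tone.
It is approached by step up from D4 and left by step up to F4.
Step in, step out in the same direction — a passing tone.

C5 (beat 2) — neighbor tone; D4 (beat 5) — escape tone; E4 (beat 9) — passing tone.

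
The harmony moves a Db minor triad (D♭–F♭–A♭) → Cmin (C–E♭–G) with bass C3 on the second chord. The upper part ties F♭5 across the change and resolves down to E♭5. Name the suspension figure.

At the second chord the bass is C3. The suspended F♭5 lies a fourth above the bass; after resolving down by step to E♭5, the interval above the bass becomes a third.
Suspension figures are named by those two intervals: 4–3.

4–3 suspension.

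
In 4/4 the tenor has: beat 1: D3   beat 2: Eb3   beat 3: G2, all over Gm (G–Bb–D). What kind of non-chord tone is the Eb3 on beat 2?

The harmony at that moment is G minor triad (G, Bb, D); Eb3 is not a chord tone.
It is approached by step up from D3 and left by leap down to G2.
Step in, leap out, on a weak beat — an escape tone.

Escape tone.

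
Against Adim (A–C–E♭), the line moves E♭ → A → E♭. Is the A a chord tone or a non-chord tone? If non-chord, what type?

Chord tone (the root of A diminished triad).

A diminished triad contains A, C, E♭; A is the root, so it is a chord tone.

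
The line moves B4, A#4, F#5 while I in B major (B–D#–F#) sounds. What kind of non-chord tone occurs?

The harmony at that moment is B major triad (B, D#, F#); A#4 is not a chord tone.
It is approached by step down from B4 and left by leap up to F#5.
Step in, leap out — an escape tone.

A#4 is an escape tone.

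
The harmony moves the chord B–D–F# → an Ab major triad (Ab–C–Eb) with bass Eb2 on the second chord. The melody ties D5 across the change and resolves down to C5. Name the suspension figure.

At the second chord the bass is Eb2. The suspended D5 lies a seventh above the bass; after resolving down by step to C5, the interval above the bass becomes a sixth.
Suspension figures are named by those two intervals: 7–6.

7–6 suspension.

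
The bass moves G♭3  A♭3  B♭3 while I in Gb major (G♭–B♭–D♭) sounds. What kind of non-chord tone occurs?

The harmony at that moment is G♭ major triad (G♭, B♭, D♭); A♭3 is not a chord tone.
It is approached by step up from G♭3 and left by step up to B♭3.
Step in, step out in the same direction — a passing tone.

A♭3 is a passing tone.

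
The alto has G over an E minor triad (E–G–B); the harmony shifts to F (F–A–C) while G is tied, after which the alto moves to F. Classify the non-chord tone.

G is a suspension.

The harmony at that moment is F major triad (F, A, C); G is not a chord tone.
It is held over (the same pitch as the preceding G) and left by step down to F.
Held over from the previous chord and resolving down by step — a suspension.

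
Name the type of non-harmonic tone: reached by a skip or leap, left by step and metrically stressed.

Approach: by leap. Departure: by step. Metric position: strong.
Leap in, step out, in a metrically strong position — an appoggiatura. (It is the mirror image of the escape tone, which steps in and leaps out from a weak position.)

Appoggiatura.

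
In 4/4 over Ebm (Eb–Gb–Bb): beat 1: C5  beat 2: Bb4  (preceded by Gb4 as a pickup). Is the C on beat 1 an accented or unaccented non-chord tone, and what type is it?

The harmony at that moment is Eb minor triad (Eb, Gb, Bb); C5 is not a chord tone.
It is approached by leap up from Gb4 and left by step down to Bb4.
Leap in, step out — an appoggiatura.
It falls on the downbeat, so it is accented.

Accented appoggiatura.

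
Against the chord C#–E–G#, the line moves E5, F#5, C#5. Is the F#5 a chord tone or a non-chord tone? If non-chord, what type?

Non-chord tone — an escape tone.

The harmony at that moment is C# minor triad (C#, E, G#); F#5 is not a chord tone.
It is approached by step up from E5 and left by leap down to C#5.
Step in, leap out — an escape tone.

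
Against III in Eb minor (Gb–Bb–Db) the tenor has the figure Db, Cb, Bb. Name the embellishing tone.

The harmony at that moment is Gb major triad (Gb, Bb, Db); Cb is not a chord tone.
It is approached by step down from Db and left by step down to Bb.
Step in, step out in the same direction — a passing tone.

Cb is a passing tone.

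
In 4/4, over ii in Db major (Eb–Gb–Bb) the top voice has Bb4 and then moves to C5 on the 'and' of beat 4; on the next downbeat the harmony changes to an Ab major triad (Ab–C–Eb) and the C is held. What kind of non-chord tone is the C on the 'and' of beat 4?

Anticipation.

The harmony at that moment is Eb minor triad (Eb, Gb, Bb); C5 is not a chord tone.
It is approached by step up from Bb4 and then sustained as the same pitch into the next harmony.
Arriving early and becoming a chord tone when the harmony changes — an anticipation.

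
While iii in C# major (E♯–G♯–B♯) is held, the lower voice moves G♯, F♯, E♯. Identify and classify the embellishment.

The harmony at that moment is E♯ minor triad (E♯, G♯, B♯); F♯ is not a chord tone.
It is approached by step down from G♯ and left by step down to E♯.
Step in, step out in the same direction — a passing tone.

F♯ is a passing tone.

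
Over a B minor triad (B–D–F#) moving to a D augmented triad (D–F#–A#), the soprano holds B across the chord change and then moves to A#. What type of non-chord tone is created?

The harmony at that moment is D augmented triad (D, F#, A#); B is not a chord tone.
It is held over (the same pitch as the preceding B) and left by step down to A#.
Held over from the previous chord and resolving down by step — a suspension.

B is a suspension.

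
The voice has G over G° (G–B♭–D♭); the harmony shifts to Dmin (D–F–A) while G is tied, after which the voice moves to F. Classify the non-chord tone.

G is a suspension.

The harmony at that moment is D minor triad (D, F, A); G is not a chord tone.
It is held over (the same pitch as the preceding G) and left by step down to F.
Held over from the previous chord and resolving down by step — a suspension.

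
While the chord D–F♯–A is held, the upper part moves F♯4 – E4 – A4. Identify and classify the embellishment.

E4 is an escape tone.

The harmony at that moment is D major triad (D, F♯, A); E4 is not a chord tone.
It is approached by step down from F♯4 and left by leap up to A4.
Step in, leap out — an escape tone.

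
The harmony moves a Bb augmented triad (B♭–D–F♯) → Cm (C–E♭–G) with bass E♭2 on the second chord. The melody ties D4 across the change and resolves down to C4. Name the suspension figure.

At the second chord the bass is E♭2. The suspended D4 lies a seventh above the bass; after resolving down by step to C4, the interval above the bass becomes a sixth.
Suspension figures are named by those two intervals: 7–6.

7–6 suspension.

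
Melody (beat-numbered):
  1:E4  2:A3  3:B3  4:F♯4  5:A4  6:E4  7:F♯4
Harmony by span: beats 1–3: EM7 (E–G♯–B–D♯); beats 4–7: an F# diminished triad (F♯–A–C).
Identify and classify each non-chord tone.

A3 (beat 2) — appoggiatura; E4 (beat 6) — appoggiatura.

The harmony at that moment is E major seventh chord (E, G♯, B, D♯); A3 is not a chord tone.
It is approached by leap down from E4 and left by step up to B3.
Leap in, step out — an appoggiatura.
The harmony at that moment is F♯ diminished triad (F♯, A, C); E4 is not a chord tone.
It is approached by leap down from A4 and left by step up to F♯4.
Leap in, step out — an appoggiatura.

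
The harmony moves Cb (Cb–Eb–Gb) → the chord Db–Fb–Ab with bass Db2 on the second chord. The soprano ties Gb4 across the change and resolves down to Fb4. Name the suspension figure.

At the second chord the bass is Db2. The suspended Gb4 lies a fourth above the bass; after resolving down by step to Fb4, the interval above the bass becomes a third.
Suspension figures are named by those two intervals: 4–3.

4–3 suspension.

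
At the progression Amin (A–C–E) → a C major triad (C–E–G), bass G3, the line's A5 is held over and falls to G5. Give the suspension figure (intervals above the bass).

At the second chord the bass is G3. The suspended A5 lies a ninth above the bass; after resolving down by step to G5, the interval above the bass becomes an octave.
Suspension figures are named by those two intervals: 9–8.

9–8 suspension.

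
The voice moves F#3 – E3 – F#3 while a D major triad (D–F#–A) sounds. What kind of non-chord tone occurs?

The harmony at that moment is D major triad (D, F#, A); E3 is not a chord tone.
It is approached by step down from F#3 and left by step up to F#3.
Step away and step back to the same note — a neighbor tone (lower neighbor).

E3 is a neighbor tone.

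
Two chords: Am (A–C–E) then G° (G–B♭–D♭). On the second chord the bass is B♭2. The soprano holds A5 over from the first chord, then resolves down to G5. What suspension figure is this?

At the second chord the bass is B♭2. The suspended A5 lies a seventh above the bass; after resolving down by step to G5, the interval above the bass becomes a sixth.
Suspension figures are named by those two intervals: 7–6.

7–6 suspension.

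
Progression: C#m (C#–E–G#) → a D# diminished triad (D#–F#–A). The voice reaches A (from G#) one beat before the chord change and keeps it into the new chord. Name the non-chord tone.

The harmony at that moment is C# minor triad (C#, E, G#); A is not a chord tone.
It is approached by step up from G# and then sustained as the same pitch into the next harmony.
Arriving early and becoming a chord tone when the harmony changes — an anticipation.

A is an anticipation.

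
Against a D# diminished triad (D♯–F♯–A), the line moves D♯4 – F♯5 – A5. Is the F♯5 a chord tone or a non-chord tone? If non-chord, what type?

D# diminished triad contains D♯, F♯, A; F♯ is the third, so it is a chord tone.

Chord tone (the third of D# diminished triad).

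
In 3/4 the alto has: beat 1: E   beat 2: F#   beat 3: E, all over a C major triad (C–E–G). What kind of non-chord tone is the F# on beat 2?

The harmony at that moment is C major triad (C, E, G); F# is not a chord tone.
It is approached by step up from E and left by step down to E.
Step away and step back to the same note — a neighbor tone (upper neighbor).

Upper neighbor tone.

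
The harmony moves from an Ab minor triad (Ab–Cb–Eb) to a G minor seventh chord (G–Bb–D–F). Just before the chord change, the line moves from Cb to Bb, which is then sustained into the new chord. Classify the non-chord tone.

Bb is an anticipation.

The harmony at that moment is Ab minor triad (Ab, Cb, Eb); Bb is not a chord tone.
It is approached by step down from Cb and then sustained as the same pitch into the next harmony.
Arriving early and becoming a chord tone when the harmony changes — an anticipation.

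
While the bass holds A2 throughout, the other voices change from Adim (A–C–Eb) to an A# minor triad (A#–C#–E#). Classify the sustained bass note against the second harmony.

Pedal tone (pedal point).

The harmony at that moment is A# minor triad (A#, C#, E#); A2 is not a chord tone.
It is held over (the same pitch as the preceding A2) and then sustained as the same pitch into the next harmony.
Sustained through a change of harmony — a pedal tone.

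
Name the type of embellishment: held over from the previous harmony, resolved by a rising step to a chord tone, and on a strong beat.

Approach: by preparation — the pitch is first a chord tone, then held (tied or repeated) while the harmony changes under it. Departure: up by step. Metric position: strong.
A prepared dissonance that resolves upward by step — a retardation. (The same figure resolving downward would be a suspension.)

Retardation.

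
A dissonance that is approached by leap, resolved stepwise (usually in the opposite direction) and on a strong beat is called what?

Appoggiatura.

Approach: by leap. Departure: by step. Metric position: strong.
Leap in, step out, in a metrically strong position — an appoggiatura. (It is the mirror image of the escape tone, which steps in and leaps out from a weak position.)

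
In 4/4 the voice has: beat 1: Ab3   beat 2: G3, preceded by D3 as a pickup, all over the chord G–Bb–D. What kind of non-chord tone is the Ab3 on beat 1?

The harmony at that moment is G minor triad (G, Bb, D); Ab3 is not a chord tone.
It is approached by leap up from D3 and left by step down to G3.
Leap in, step out, metrically accented — an appoggiatura.

Appoggiatura.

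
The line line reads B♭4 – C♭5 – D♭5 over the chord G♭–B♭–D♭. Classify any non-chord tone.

C♭5 is a passing tone.

The harmony at that moment is G♭ major triad (G♭, B♭, D♭); C♭5 is not a chord tone.
It is approached by step up from B♭4 and left by step up to D♭5.
Step in, step out in the same direction — a passing tone.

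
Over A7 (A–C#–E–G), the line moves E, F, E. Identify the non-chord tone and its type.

The harmony at that moment is A dominant seventh chord (A, C#, E, G); F is not a chord tone.
It is approached by step up from E and left by step down to E.
Step away and step back to the same note — a neighbor tone (upper neighbor).

F is a neighbor tone.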